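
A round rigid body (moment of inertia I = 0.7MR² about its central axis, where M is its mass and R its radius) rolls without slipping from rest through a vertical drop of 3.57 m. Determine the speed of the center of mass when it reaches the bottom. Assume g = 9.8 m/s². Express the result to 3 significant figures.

v ≈ 6.42 m/s

The moment of inertia is 0.7MR², giving k ≡ I/(MR²) = 0.7.
Rolling without slipping gives ω = v/R, so the total kinetic energy is ½Mv² + ½Iω² = ½(1+k)Mv² = (17/20)Mv².
Energy conservation: Mgh = (17/20)Mv², so v = √(2gh/(1+k)) = √(2 × 9.8 × 3.57 / 1.7) ≈ 6.42 m/s.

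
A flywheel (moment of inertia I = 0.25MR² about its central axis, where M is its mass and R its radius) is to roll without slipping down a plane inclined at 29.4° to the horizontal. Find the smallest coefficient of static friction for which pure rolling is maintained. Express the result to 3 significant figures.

μ_min ≈ 0.113

With I = 0.25MR², the ratio k = I/(MR²) is 0.25.
Newton's second law down the slope: Mg sinθ − f = Ma. The torque equation fR = Iα (with α = a/R) gives f = kMa.
These give a = g sinθ/(1+k) and the required friction f = kMg sinθ/(1+k).
With N = Mg cosθ, the no-slip condition f ≤ μN gives μ_min = f/N = k tanθ/(1+k).
μ_min = 0.25 × tan29.4° / 1.25 ≈ 0.113.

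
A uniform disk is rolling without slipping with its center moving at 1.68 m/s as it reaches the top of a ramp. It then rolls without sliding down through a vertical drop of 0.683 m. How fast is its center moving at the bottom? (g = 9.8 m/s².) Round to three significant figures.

The moment of inertia is (1/2)MR², giving k ≡ I/(MR²) = 0.5.
The rolling condition ω = v/R makes the rotational term ½I(v/R)² = ½kMv², so KE_total = ½(1+k)Mv² = (3/4)Mv².
Energy conservation: (3/4)Mv₀² + Mgh = (3/4)Mv², so v² = v₀² + 2gh/(1+k).
v = √(1.68² + 2×9.8×0.683/1.5) = √11.75 ≈ 3.43 m/s.

v ≈ 3.43 m/s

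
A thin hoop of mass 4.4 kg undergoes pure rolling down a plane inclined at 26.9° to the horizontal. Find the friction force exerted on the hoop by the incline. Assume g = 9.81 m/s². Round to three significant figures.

The moment of inertia is MR², giving k ≡ I/(MR²) = 1.
Newton's second law down the slope: Mg sinθ − f = Ma. The torque equation fR = Iα (with α = a/R) gives f = kMa.
Combining, a = g sinθ/(1+k) and f = kMa = kMg sinθ/(1+k).
f = 1 × 4.4 × 9.81 × sin26.9° / 2 ≈ 9.76 N.

f ≈ 9.76 N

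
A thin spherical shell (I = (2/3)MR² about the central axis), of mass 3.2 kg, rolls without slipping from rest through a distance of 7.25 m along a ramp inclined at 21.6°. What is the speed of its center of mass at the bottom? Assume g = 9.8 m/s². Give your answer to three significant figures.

Here I = (2/3)MR², so the shape factor k = I/(MR²) = 2/3.
The rolling condition ω = v/R makes the rotational term ½I(v/R)² = ½kMv², so KE_total = ½(1+k)Mv² = (5/6)Mv².
The vertical drop is h = L sinθ = 7.25 × sin21.6° = 2.669 m.
Energy conservation: Mgh = (5/6)Mv², so v = √(2gh/(1+k)) = √(2 × 9.8 × 2.669 / 1.667) ≈ 5.60 m/s.

v ≈ 5.60 m/s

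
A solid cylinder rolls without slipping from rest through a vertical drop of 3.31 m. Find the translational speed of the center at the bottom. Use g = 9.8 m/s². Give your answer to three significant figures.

Here I = (1/2)MR², so the shape factor k = I/(MR²) = 0.5.
Pure rolling means v = ωR; then KE = ½Mv² + ½I(v/R)² = ½(1+k)Mv² = (3/4)Mv².
Setting Mgh = (3/4)Mv² gives v = √(2gh/(1+k)) = √(2·9.8·3.31/1.5) ≈ 6.58 m/s.

v ≈ 6.58 m/s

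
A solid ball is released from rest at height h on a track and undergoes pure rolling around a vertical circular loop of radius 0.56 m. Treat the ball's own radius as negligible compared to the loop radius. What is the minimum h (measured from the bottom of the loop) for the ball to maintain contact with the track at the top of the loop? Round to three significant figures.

h_min ≈ 1.51 m

The moment of inertia is (2/5)MR², giving k ≡ I/(MR²) = 0.4.
At the top of the loop, the minimum-contact condition is Mg = Mv_top²/r, so v_top² = gr.
With ω = v/R, the kinetic energy at speed v is ½(1+k)Mv² = (7/10)Mv².
Energy conservation from release (height h) to the top (height 2r): Mgh = Mg(2r) + (7/10)M·gr.
Thus h_min = 2r + (1+k)r/2 = r(2 + 1.4/2) = 0.56 × 2.7 ≈ 1.51 m.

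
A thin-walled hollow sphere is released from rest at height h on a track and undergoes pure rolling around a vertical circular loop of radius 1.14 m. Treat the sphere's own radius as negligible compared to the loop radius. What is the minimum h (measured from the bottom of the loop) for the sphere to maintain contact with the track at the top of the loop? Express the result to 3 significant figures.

The moment of inertia is (2/3)MR², giving k ≡ I/(MR²) = 2/3.
At the top, contact is just lost when gravity alone supplies the centripetal force: Mg = Mv_top²/r, i.e. v_top² = gr.
With ω = v/R, the kinetic energy at speed v is ½(1+k)Mv² = (5/6)Mv².
Energy conservation from release (height h) to the top (height 2r): Mgh = Mg(2r) + (5/6)M·gr.
Thus h_min = 2r + (1+k)r/2 = r(2 + 1.667/2) = 1.14 × 2.833 ≈ 3.23 m.

h_min ≈ 3.23 m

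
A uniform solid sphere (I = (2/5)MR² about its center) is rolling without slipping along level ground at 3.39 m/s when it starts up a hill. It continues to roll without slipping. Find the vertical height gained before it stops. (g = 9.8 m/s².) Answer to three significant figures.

h ≈ 0.821 m

The moment of inertia is (2/5)MR², giving k ≡ I/(MR²) = 0.4.
Rolling without slipping gives ω = v/R, so the total kinetic energy is ½Mv² + ½Iω² = ½(1+k)Mv² = (7/10)Mv².
All of this converts to potential energy at the highest point: (7/10)Mv₀² = Mgh.
Thus h = (1+k)v₀²/(2g) = 1.4 × 3.39² / (2 × 9.8) ≈ 0.821 m.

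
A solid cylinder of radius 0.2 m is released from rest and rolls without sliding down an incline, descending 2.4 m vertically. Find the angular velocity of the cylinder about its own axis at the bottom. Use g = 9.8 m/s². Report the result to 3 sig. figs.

ω ≈ 28.0 rad/s

For this body I = (1/2)MR², i.e. k = I/(MR²) = 0.5.
Since it rolls without slipping, ω = v/R and KE = ½Mv² + ½Iω² = ½(1+k)Mv² = (3/4)Mv².
Energy conservation Mgh = ½(1+k)Mv² gives v = √(2gh/(1+k)) = √(2 × 9.8 × 2.4 / 1.5) = 5.6 m/s.
Then ω = v/R = 5.6 / 0.2 ≈ 28.0 rad/s.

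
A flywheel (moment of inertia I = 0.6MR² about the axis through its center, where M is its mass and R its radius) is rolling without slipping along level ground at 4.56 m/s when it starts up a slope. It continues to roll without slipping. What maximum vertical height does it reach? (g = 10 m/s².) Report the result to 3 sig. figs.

h ≈ 1.66 m

With I = 0.6MR², the ratio k = I/(MR²) is 0.6.
The rolling condition ω = v/R makes the rotational term ½I(v/R)² = ½kMv², so KE_total = ½(1+k)Mv² = (4/5)Mv².
At the top the kinetic energy is zero, so (4/5)Mv₀² = Mgh.
Thus h = (1+k)v₀²/(2g) = 1.6 × 4.56² / (2 × 10) ≈ 1.66 m.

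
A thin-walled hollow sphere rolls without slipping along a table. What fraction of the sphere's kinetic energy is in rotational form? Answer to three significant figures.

fraction ≈ 0.400

Here I = (2/3)MR², so the shape factor k = I/(MR²) = 2/3.
With ω = v/R, KE_trans = ½Mv² and KE_rot = ½Iω² = ½kMv², so KE_total = ½(1+k)Mv².
The rotational fraction is therefore k/(1+k) = (2/3)/1.667 ≈ 0.400.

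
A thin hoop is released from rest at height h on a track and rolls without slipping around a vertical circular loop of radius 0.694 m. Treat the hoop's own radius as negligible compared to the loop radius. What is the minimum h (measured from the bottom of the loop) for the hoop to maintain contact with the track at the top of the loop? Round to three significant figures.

h_min ≈ 2.08 m

With I = MR², the ratio k = I/(MR²) is 1.
At the top of the loop, the minimum-contact condition is Mg = Mv_top²/r, so v_top² = gr.
With ω = v/R, the kinetic energy at speed v is ½(1+k)Mv² = Mv².
Energy conservation from release (height h) to the top (height 2r): Mgh = Mg(2r) + M·gr.
Thus h_min = 2r + (1+k)r/2 = r(2 + 2/2) = 0.694 × 3 ≈ 2.08 m.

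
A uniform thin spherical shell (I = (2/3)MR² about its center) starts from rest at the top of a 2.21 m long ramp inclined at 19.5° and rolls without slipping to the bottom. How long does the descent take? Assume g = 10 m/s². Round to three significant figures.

For this body I = (2/3)MR², i.e. k = I/(MR²) = 2/3.
Newton's second law down the slope: Mg sinθ − f = Ma. The torque equation fR = Iα (with α = a/R) gives f = kMa.
Hence a = g sinθ/(1+k) = 10×sin19.5°/1.667 = 2.003 m/s².
Starting from rest, L = ½at², so t = √(2L/a) = √(2×2.21/2.003) ≈ 1.49 s.

t ≈ 1.49 s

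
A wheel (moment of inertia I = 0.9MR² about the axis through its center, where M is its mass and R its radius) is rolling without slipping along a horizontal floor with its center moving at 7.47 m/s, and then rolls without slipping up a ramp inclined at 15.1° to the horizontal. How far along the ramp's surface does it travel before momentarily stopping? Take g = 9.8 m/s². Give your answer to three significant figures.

With I = 0.9MR², the ratio k = I/(MR²) is 0.9.
The rolling condition ω = v/R makes the rotational term ½I(v/R)² = ½kMv², so KE_total = ½(1+k)Mv² = (19/20)Mv².
Setting this equal to Mgh gives the vertical rise h = (1+k)v₀²/(2g) = 1.9×7.47²/(2×9.8) = 5.409 m.
Along the incline, d = h/sinθ = 5.409/sin15.1° ≈ 20.8 m.

d ≈ 20.8 m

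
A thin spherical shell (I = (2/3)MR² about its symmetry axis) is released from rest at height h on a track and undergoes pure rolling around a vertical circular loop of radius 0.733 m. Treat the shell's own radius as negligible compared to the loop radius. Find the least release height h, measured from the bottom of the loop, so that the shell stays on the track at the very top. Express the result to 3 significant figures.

h_min ≈ 2.08 m

With I = (2/3)MR², the ratio k = I/(MR²) is 2/3.
At the top, contact is just lost when gravity alone supplies the centripetal force: Mg = Mv_top²/r, i.e. v_top² = gr.
With ω = v/R, the kinetic energy at speed v is ½(1+k)Mv² = (5/6)Mv².
Energy conservation from release (height h) to the top (height 2r): Mgh = Mg(2r) + (5/6)M·gr.
Thus h_min = 2r + (1+k)r/2 = r(2 + 1.667/2) = 0.733 × 2.833 ≈ 2.08 m.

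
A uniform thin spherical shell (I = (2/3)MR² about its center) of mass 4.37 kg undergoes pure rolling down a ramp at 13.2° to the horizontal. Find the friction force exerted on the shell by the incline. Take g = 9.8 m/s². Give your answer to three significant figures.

The moment of inertia is (2/3)MR², giving k ≡ I/(MR²) = 2/3.
Newton's second law down the slope: Mg sinθ − f = Ma. The torque equation fR = Iα (with α = a/R) gives f = kMa.
Combining, a = g sinθ/(1+k) and f = kMa = kMg sinθ/(1+k).
f = (2/3) × 4.37 × 9.8 × sin13.2° / 1.667 ≈ 3.91 N.

f ≈ 3.91 N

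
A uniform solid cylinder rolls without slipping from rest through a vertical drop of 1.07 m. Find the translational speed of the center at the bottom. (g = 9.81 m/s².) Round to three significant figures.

For this body I = (1/2)MR², i.e. k = I/(MR²) = 0.5.
The rolling condition ω = v/R makes the rotational term ½I(v/R)² = ½kMv², so KE_total = ½(1+k)Mv² = (3/4)Mv².
Energy conservation: Mgh = (3/4)Mv², so v = √(2gh/(1+k)) = √(2 × 9.81 × 1.07 / 1.5) ≈ 3.74 m/s.

v ≈ 3.74 m/s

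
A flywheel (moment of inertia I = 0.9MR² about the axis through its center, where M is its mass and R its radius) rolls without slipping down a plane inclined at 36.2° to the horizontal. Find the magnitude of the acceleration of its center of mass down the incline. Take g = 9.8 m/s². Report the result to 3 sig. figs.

a ≈ 3.05 m/s²

Here I = 0.9MR², so the shape factor k = I/(MR²) = 0.9.
Newton's second law down the slope: Mg sinθ − f = Ma. The torque equation fR = Iα (with α = a/R) gives f = kMa.
Eliminating f: Mg sinθ = (1+k)Ma, so a = g sinθ/(1+k) = 9.8 × sin36.2° / 1.9 ≈ 3.05 m/s².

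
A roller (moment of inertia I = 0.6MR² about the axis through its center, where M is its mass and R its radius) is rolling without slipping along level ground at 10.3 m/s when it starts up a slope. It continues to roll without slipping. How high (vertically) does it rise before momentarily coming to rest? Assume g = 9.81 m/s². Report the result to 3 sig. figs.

h ≈ 8.65 m

Here I = 0.6MR², so the shape factor k = I/(MR²) = 0.6.
Pure rolling means v = ωR; then KE = ½Mv² + ½I(v/R)² = ½(1+k)Mv² = (4/5)Mv².
At the top the kinetic energy is zero, so (4/5)Mv₀² = Mgh.
Thus h = (1+k)v₀²/(2g) = 1.6 × 10.3² / (2 × 9.81) ≈ 8.65 m.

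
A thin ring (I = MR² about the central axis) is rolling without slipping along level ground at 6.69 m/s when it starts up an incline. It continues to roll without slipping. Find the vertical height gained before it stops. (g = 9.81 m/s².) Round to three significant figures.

h ≈ 4.56 m

Here I = MR², so the shape factor k = I/(MR²) = 1.
Rolling without slipping gives ω = v/R, so the total kinetic energy is ½Mv² + ½Iω² = ½(1+k)Mv² = Mv².
All of this converts to potential energy at the highest point: Mv₀² = Mgh.
Thus h = (1+k)v₀²/(2g) = 2 × 6.69² / (2 × 9.81) ≈ 4.56 m.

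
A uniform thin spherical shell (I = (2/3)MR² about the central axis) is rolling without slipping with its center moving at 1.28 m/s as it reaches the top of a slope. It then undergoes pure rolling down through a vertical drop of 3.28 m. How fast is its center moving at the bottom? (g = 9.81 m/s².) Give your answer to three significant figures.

For this body I = (2/3)MR², i.e. k = I/(MR²) = 2/3.
The rolling condition ω = v/R makes the rotational term ½I(v/R)² = ½kMv², so KE_total = ½(1+k)Mv² = (5/6)Mv².
Conserving energy between top and bottom: (5/6)Mv² = (5/6)Mv₀² + Mgh, hence v² = v₀² + 2gh/(1+k).
v = √(1.28² + 2×9.81×3.28/1.667) = √40.25 ≈ 6.34 m/s.

v ≈ 6.34 m/s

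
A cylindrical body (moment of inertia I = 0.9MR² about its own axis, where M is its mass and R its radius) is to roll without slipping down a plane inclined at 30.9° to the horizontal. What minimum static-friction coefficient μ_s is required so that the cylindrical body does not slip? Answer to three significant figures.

For this body I = 0.9MR², i.e. k = I/(MR²) = 0.9.
Newton's second law down the slope: Mg sinθ − f = Ma. The torque equation fR = Iα (with α = a/R) gives f = kMa.
These give a = g sinθ/(1+k) and the required friction f = kMg sinθ/(1+k).
With N = Mg cosθ, the no-slip condition f ≤ μN gives μ_min = f/N = k tanθ/(1+k).
μ_min = 0.9 × tan30.9° / 1.9 ≈ 0.283.

μ_min ≈ 0.283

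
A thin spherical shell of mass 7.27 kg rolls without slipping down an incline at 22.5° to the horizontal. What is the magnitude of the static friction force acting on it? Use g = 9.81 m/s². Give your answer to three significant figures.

f ≈ 10.9 N

With I = (2/3)MR², the ratio k = I/(MR²) is 2/3.
Translational: Mg sinθ − f = Ma. Rotational about the CM: fR = Iα = kMRa, so f = kMa.
Combining, a = g sinθ/(1+k) and f = kMa = kMg sinθ/(1+k).
f = (2/3) × 7.27 × 9.81 × sin22.5° / 1.667 ≈ 10.9 N.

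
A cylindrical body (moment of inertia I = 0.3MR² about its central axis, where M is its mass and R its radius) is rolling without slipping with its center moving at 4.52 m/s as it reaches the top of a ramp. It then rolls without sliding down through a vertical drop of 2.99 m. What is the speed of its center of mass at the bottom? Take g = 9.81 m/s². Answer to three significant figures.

Here I = 0.3MR², so the shape factor k = I/(MR²) = 0.3.
Since it rolls without slipping, ω = v/R and KE = ½Mv² + ½Iω² = ½(1+k)Mv² = (13/20)Mv².
Energy conservation: (13/20)Mv₀² + Mgh = (13/20)Mv², so v² = v₀² + 2gh/(1+k).
v = √(4.52² + 2×9.81×2.99/1.3) = √65.56 ≈ 8.10 m/s.

v ≈ 8.10 m/s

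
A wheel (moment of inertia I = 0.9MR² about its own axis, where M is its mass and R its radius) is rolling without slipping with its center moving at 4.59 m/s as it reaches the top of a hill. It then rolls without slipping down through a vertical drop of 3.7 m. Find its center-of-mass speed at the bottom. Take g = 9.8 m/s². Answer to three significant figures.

For this body I = 0.9MR², i.e. k = I/(MR²) = 0.9.
Pure rolling means v = ωR; then KE = ½Mv² + ½I(v/R)² = ½(1+k)Mv² = (19/20)Mv².
Conserving energy between top and bottom: (19/20)Mv² = (19/20)Mv₀² + Mgh, hence v² = v₀² + 2gh/(1+k).
v = √(4.59² + 2×9.8×3.7/1.9) = √59.24 ≈ 7.70 m/s.

v ≈ 7.70 m/s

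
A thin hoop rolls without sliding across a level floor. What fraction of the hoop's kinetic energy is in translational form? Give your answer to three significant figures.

With I = MR², the ratio k = I/(MR²) is 1.
With ω = v/R, KE_trans = ½Mv² and KE_rot = ½Iω² = ½kMv², so KE_total = ½(1+k)Mv².
The translational fraction is therefore 1/(1+k) = 1/2 ≈ 0.500.

fraction ≈ 0.500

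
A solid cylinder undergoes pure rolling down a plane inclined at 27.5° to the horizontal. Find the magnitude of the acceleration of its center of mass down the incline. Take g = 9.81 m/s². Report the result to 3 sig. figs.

For this body I = (1/2)MR², i.e. k = I/(MR²) = 0.5.
Translational: Mg sinθ − f = Ma. Rotational about the CM: fR = Iα = kMRa, so f = kMa.
Eliminating f: Mg sinθ = (1+k)Ma, so a = g sinθ/(1+k) = 9.81 × sin27.5° / 1.5 ≈ 3.02 m/s².

a ≈ 3.02 m/s²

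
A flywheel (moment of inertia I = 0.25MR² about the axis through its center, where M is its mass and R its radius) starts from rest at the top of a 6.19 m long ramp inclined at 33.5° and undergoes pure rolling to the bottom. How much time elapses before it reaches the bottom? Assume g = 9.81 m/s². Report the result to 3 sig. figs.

t ≈ 1.69 s

With I = 0.25MR², the ratio k = I/(MR²) is 0.25.
Along the incline Mg sinθ − f = Ma, and torque about the center fR = Iα = kMR²(a/R) gives f = kMa.
Hence a = g sinθ/(1+k) = 9.81×sin33.5°/1.25 = 4.332 m/s².
Starting from rest, L = ½at², so t = √(2L/a) = √(2×6.19/4.332) ≈ 1.69 s.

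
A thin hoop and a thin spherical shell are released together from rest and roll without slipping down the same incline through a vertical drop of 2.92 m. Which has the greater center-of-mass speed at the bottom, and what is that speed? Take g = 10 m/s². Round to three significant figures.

For rolling without slipping, Mgh = ½(1+k)Mv² where k = I/(MR²), so v = √(2gh/(1+k)).
Thin hoop: k = 1, giving v = √(2×10×2.92/2) = 5.404 m/s.
Thin spherical shell: k = 2/3, giving v = √(2×10×2.92/1.667) = 5.919 m/s.
The smaller k wins: the thin spherical shell, at ≈ 5.92 m/s.

the thin spherical shell, at v ≈ 5.92 m/s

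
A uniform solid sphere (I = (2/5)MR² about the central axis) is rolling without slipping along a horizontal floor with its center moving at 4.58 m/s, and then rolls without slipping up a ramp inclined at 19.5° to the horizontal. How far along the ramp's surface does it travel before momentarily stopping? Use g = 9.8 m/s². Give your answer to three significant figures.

Here I = (2/5)MR², so the shape factor k = I/(MR²) = 0.4.
The rolling condition ω = v/R makes the rotational term ½I(v/R)² = ½kMv², so KE_total = ½(1+k)Mv² = (7/10)Mv².
Setting this equal to Mgh gives the vertical rise h = (1+k)v₀²/(2g) = 1.4×4.58²/(2×9.8) = 1.498 m.
The distance along the slope is d = h/sinθ = 1.498/sin19.5° ≈ 4.49 m.

d ≈ 4.49 m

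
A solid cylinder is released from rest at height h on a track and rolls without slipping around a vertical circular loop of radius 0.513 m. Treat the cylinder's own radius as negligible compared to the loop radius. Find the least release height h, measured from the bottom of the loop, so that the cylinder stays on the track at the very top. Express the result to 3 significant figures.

Here I = (1/2)MR², so the shape factor k = I/(MR²) = 0.5.
At the top of the loop, the minimum-contact condition is Mg = Mv_top²/r, so v_top² = gr.
With ω = v/R, the kinetic energy at speed v is ½(1+k)Mv² = (3/4)Mv².
Energy conservation from release (height h) to the top (height 2r): Mgh = Mg(2r) + (3/4)M·gr.
Thus h_min = 2r + (1+k)r/2 = r(2 + 1.5/2) = 0.513 × 2.75 ≈ 1.41 m.

h_min ≈ 1.41 m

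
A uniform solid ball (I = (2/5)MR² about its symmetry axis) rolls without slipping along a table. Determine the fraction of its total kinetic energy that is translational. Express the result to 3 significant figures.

For this body I = (2/5)MR², i.e. k = I/(MR²) = 0.4.
Since ω = v/R, the translational part is ½Mv² and the rotational part is ½I(v/R)² = ½kMv²; the total is ½(1+k)Mv².
The translational fraction is therefore 1/(1+k) = 1/1.4 ≈ 0.714.

fraction ≈ 0.714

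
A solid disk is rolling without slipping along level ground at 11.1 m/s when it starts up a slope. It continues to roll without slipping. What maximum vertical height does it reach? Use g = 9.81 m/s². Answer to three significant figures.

h ≈ 9.42 m

With I = (1/2)MR², the ratio k = I/(MR²) is 0.5.
Pure rolling means v = ωR; then KE = ½Mv² + ½I(v/R)² = ½(1+k)Mv² = (3/4)Mv².
All of this converts to potential energy at the highest point: (3/4)Mv₀² = Mgh.
Thus h = (1+k)v₀²/(2g) = 1.5 × 11.1² / (2 × 9.81) ≈ 9.42 m.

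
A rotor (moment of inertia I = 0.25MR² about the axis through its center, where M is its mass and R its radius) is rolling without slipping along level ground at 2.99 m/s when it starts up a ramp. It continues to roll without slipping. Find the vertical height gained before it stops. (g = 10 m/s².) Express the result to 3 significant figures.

h ≈ 0.559 m

The moment of inertia is 0.25MR², giving k ≡ I/(MR²) = 0.25.
Pure rolling means v = ωR; then KE = ½Mv² + ½I(v/R)² = ½(1+k)Mv² = (5/8)Mv².
All of this converts to potential energy at the highest point: (5/8)Mv₀² = Mgh.
Thus h = (1+k)v₀²/(2g) = 1.25 × 2.99² / (2 × 10) ≈ 0.559 m.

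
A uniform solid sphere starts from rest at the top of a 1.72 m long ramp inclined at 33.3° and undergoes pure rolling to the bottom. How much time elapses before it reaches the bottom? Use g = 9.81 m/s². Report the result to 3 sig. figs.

t ≈ 0.946 s

The moment of inertia is (2/5)MR², giving k ≡ I/(MR²) = 0.4.
Newton's second law down the slope: Mg sinθ − f = Ma. The torque equation fR = Iα (with α = a/R) gives f = kMa.
Hence a = g sinθ/(1+k) = 9.81×sin33.3°/1.4 = 3.847 m/s².
With constant a from rest, t = √(2L/a) = √(2·1.72/3.847) ≈ 0.946 s.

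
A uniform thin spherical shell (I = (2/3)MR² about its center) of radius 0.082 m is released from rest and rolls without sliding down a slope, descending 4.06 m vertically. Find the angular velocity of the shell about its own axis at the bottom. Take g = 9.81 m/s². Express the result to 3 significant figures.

With I = (2/3)MR², the ratio k = I/(MR²) is 2/3.
The rolling condition ω = v/R makes the rotational term ½I(v/R)² = ½kMv², so KE_total = ½(1+k)Mv² = (5/6)Mv².
Energy conservation Mgh = ½(1+k)Mv² gives v = √(2gh/(1+k)) = √(2 × 9.81 × 4.06 / 1.667) = 6.913 m/s.
The angular speed follows from ω = v/R = 6.913/0.082 ≈ 84.3 rad/s.

ω ≈ 84.3 rad/s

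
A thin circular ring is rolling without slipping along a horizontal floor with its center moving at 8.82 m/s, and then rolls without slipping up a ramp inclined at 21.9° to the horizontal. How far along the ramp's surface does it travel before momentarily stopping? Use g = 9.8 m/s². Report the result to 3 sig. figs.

d ≈ 21.3 m

With I = MR², the ratio k = I/(MR²) is 1.
Since it rolls without slipping, ω = v/R and KE = ½Mv² + ½Iω² = ½(1+k)Mv² = Mv².
Setting this equal to Mgh gives the vertical rise h = (1+k)v₀²/(2g) = 2×8.82²/(2×9.8) = 7.938 m.
The distance along the slope is d = h/sinθ = 7.938/sin21.9° ≈ 21.3 m.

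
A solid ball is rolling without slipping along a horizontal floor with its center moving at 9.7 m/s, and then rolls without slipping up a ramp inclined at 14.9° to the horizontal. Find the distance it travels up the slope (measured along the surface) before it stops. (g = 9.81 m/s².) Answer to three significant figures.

With I = (2/5)MR², the ratio k = I/(MR²) is 0.4.
The rolling condition ω = v/R makes the rotational term ½I(v/R)² = ½kMv², so KE_total = ½(1+k)Mv² = (7/10)Mv².
Setting this equal to Mgh gives the vertical rise h = (1+k)v₀²/(2g) = 1.4×9.7²/(2×9.81) = 6.714 m.
Along the incline, d = h/sinθ = 6.714/sin14.9° ≈ 26.1 m.

d ≈ 26.1 m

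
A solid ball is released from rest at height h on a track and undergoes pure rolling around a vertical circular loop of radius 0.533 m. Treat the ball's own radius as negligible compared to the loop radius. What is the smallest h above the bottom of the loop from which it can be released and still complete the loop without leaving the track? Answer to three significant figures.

h_min ≈ 1.44 m

For this body I = (2/5)MR², i.e. k = I/(MR²) = 0.4.
At the top of the loop, the minimum-contact condition is Mg = Mv_top²/r, so v_top² = gr.
With ω = v/R, the kinetic energy at speed v is ½(1+k)Mv² = (7/10)Mv².
Energy conservation from release (height h) to the top (height 2r): Mgh = Mg(2r) + (7/10)M·gr.
Thus h_min = 2r + (1+k)r/2 = r(2 + 1.4/2) = 0.533 × 2.7 ≈ 1.44 m.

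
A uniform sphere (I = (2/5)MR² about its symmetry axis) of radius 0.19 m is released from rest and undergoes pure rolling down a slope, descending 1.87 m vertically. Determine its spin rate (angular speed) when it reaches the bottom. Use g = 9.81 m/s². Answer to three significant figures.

For this body I = (2/5)MR², i.e. k = I/(MR²) = 0.4.
Pure rolling means v = ωR; then KE = ½Mv² + ½I(v/R)² = ½(1+k)Mv² = (7/10)Mv².
Energy conservation Mgh = ½(1+k)Mv² gives v = √(2gh/(1+k)) = √(2 × 9.81 × 1.87 / 1.4) = 5.119 m/s.
Then ω = v/R = 5.119 / 0.19 ≈ 26.9 rad/s.

ω ≈ 26.9 rad/s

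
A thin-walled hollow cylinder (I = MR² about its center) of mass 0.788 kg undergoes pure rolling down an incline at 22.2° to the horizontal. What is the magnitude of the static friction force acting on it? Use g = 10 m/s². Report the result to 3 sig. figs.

f ≈ 1.49 N

For this body I = MR², i.e. k = I/(MR²) = 1.
Along the incline Mg sinθ − f = Ma, and torque about the center fR = Iα = kMR²(a/R) gives f = kMa.
Combining, a = g sinθ/(1+k) and f = kMa = kMg sinθ/(1+k).
f = 1 × 0.788 × 10 × sin22.2° / 2 ≈ 1.49 N.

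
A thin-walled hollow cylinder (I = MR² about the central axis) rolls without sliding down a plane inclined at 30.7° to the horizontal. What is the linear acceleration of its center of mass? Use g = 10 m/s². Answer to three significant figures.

With I = MR², the ratio k = I/(MR²) is 1.
Translational: Mg sinθ − f = Ma. Rotational about the CM: fR = Iα = kMRa, so f = kMa.
Eliminating f: Mg sinθ = (1+k)Ma, so a = g sinθ/(1+k) = 10 × sin30.7° / 2 ≈ 2.55 m/s².

a ≈ 2.55 m/s²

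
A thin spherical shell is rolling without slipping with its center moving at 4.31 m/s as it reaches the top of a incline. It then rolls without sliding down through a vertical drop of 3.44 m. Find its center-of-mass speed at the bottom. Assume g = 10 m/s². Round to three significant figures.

Here I = (2/3)MR², so the shape factor k = I/(MR²) = 2/3.
Pure rolling means v = ωR; then KE = ½Mv² + ½I(v/R)² = ½(1+k)Mv² = (5/6)Mv².
Energy conservation: (5/6)Mv₀² + Mgh = (5/6)Mv², so v² = v₀² + 2gh/(1+k).
v = √(4.31² + 2×10×3.44/1.667) = √59.86 ≈ 7.74 m/s.

v ≈ 7.74 m/s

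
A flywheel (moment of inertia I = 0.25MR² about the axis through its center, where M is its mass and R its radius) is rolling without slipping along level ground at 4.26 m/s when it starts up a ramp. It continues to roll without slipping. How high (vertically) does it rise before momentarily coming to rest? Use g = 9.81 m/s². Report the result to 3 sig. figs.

The moment of inertia is 0.25MR², giving k ≡ I/(MR²) = 0.25.
Since it rolls without slipping, ω = v/R and KE = ½Mv² + ½Iω² = ½(1+k)Mv² = (5/8)Mv².
At the top the kinetic energy is zero, so (5/8)Mv₀² = Mgh.
Thus h = (1+k)v₀²/(2g) = 1.25 × 4.26² / (2 × 9.81) ≈ 1.16 m.

h ≈ 1.16 m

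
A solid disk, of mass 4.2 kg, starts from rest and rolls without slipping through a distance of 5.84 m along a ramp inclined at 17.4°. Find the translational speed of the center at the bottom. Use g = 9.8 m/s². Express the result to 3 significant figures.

The moment of inertia is (1/2)MR², giving k ≡ I/(MR²) = 0.5.
Pure rolling means v = ωR; then KE = ½Mv² + ½I(v/R)² = ½(1+k)Mv² = (3/4)Mv².
The vertical drop is h = L sinθ = 5.84 × sin17.4° = 1.746 m.
Setting Mgh = (3/4)Mv² gives v = √(2gh/(1+k)) = √(2·9.8·1.746/1.5) ≈ 4.78 m/s.

v ≈ 4.78 m/s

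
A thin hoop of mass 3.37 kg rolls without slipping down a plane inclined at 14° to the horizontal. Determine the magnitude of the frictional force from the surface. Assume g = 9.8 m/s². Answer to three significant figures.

f ≈ 3.99 N

For this body I = MR², i.e. k = I/(MR²) = 1.
Translational: Mg sinθ − f = Ma. Rotational about the CM: fR = Iα = kMRa, so f = kMa.
Combining, a = g sinθ/(1+k) and f = kMa = kMg sinθ/(1+k).
f = 1 × 3.37 × 9.8 × sin14° / 2 ≈ 3.99 N.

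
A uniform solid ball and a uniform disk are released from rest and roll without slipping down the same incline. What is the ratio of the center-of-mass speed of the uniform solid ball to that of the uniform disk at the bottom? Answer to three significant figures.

v_ratio ≈ 1.04

Each satisfies Mgh = ½(1+k)Mv² with k = I/(MR²), so v ∝ 1/√(1+k).
For the uniform solid ball k = 0.4; for the uniform disk k = 0.5.
v₁/v₂ = √((1+k₂)/(1+k₁)) = √(1.5/1.4) ≈ 1.04.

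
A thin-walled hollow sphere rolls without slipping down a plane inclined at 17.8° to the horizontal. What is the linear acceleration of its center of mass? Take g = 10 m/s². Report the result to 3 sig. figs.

For this body I = (2/3)MR², i.e. k = I/(MR²) = 2/3.
Newton's second law down the slope: Mg sinθ − f = Ma. The torque equation fR = Iα (with α = a/R) gives f = kMa.
Eliminating f: Mg sinθ = (1+k)Ma, so a = g sinθ/(1+k) = 10 × sin17.8° / 1.667 ≈ 1.83 m/s².

a ≈ 1.83 m/s²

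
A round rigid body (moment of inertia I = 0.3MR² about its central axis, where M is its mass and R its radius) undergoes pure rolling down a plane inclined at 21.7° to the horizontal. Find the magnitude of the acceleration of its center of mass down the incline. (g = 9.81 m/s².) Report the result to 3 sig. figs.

a ≈ 2.79 m/s²

With I = 0.3MR², the ratio k = I/(MR²) is 0.3.
Along the incline Mg sinθ − f = Ma, and torque about the center fR = Iα = kMR²(a/R) gives f = kMa.
Eliminating f: Mg sinθ = (1+k)Ma, so a = g sinθ/(1+k) = 9.81 × sin21.7° / 1.3 ≈ 2.79 m/s².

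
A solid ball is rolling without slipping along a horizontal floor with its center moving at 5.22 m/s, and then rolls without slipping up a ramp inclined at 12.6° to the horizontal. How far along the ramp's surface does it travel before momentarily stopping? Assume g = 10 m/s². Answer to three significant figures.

Here I = (2/5)MR², so the shape factor k = I/(MR²) = 0.4.
Rolling without slipping gives ω = v/R, so the total kinetic energy is ½Mv² + ½Iω² = ½(1+k)Mv² = (7/10)Mv².
Setting this equal to Mgh gives the vertical rise h = (1+k)v₀²/(2g) = 1.4×5.22²/(2×10) = 1.907 m.
The distance along the slope is d = h/sinθ = 1.907/sin12.6° ≈ 8.74 m.

d ≈ 8.74 m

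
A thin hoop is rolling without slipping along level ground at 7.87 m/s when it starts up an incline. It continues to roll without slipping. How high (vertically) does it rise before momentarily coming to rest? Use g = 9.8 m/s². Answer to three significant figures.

Here I = MR², so the shape factor k = I/(MR²) = 1.
Pure rolling means v = ωR; then KE = ½Mv² + ½I(v/R)² = ½(1+k)Mv² = Mv².
At the top the kinetic energy is zero, so Mv₀² = Mgh.
Thus h = (1+k)v₀²/(2g) = 2 × 7.87² / (2 × 9.8) ≈ 6.32 m.

h ≈ 6.32 m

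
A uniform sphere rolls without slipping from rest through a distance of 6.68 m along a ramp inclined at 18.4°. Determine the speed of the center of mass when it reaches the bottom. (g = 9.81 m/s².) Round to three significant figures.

v ≈ 5.44 m/s

For this body I = (2/5)MR², i.e. k = I/(MR²) = 0.4.
Pure rolling means v = ωR; then KE = ½Mv² + ½I(v/R)² = ½(1+k)Mv² = (7/10)Mv².
The vertical drop is h = L sinθ = 6.68 × sin18.4° = 2.109 m.
Setting Mgh = (7/10)Mv² gives v = √(2gh/(1+k)) = √(2·9.81·2.109/1.4) ≈ 5.44 m/s.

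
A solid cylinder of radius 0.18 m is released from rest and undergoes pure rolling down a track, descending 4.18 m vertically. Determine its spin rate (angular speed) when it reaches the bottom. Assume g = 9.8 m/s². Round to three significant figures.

ω ≈ 41.1 rad/s

With I = (1/2)MR², the ratio k = I/(MR²) is 0.5.
Rolling without slipping gives ω = v/R, so the total kinetic energy is ½Mv² + ½Iω² = ½(1+k)Mv² = (3/4)Mv².
Energy conservation Mgh = ½(1+k)Mv² gives v = √(2gh/(1+k)) = √(2 × 9.8 × 4.18 / 1.5) = 7.39 m/s.
Then ω = v/R = 7.39 / 0.18 ≈ 41.1 rad/s.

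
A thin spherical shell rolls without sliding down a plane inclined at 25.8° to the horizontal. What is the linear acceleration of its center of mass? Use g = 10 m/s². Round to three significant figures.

With I = (2/3)MR², the ratio k = I/(MR²) is 2/3.
Along the incline Mg sinθ − f = Ma, and torque about the center fR = Iα = kMR²(a/R) gives f = kMa.
Eliminating f: Mg sinθ = (1+k)Ma, so a = g sinθ/(1+k) = 10 × sin25.8° / 1.667 ≈ 2.61 m/s².

a ≈ 2.61 m/s²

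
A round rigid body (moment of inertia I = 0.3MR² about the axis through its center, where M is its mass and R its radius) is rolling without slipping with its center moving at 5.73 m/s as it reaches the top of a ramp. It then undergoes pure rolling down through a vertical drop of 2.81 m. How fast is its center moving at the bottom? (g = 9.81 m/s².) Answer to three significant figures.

Here I = 0.3MR², so the shape factor k = I/(MR²) = 0.3.
The rolling condition ω = v/R makes the rotational term ½I(v/R)² = ½kMv², so KE_total = ½(1+k)Mv² = (13/20)Mv².
Conserving energy between top and bottom: (13/20)Mv² = (13/20)Mv₀² + Mgh, hence v² = v₀² + 2gh/(1+k).
v = √(5.73² + 2×9.81×2.81/1.3) = √75.24 ≈ 8.67 m/s.

v ≈ 8.67 m/s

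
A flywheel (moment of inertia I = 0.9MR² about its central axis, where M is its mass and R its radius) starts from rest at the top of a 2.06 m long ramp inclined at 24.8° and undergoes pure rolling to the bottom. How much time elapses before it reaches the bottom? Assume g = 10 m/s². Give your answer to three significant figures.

t ≈ 1.37 s

With I = 0.9MR², the ratio k = I/(MR²) is 0.9.
Newton's second law down the slope: Mg sinθ − f = Ma. The torque equation fR = Iα (with α = a/R) gives f = kMa.
Hence a = g sinθ/(1+k) = 10×sin24.8°/1.9 = 2.208 m/s².
Starting from rest, L = ½at², so t = √(2L/a) = √(2×2.06/2.208) ≈ 1.37 s.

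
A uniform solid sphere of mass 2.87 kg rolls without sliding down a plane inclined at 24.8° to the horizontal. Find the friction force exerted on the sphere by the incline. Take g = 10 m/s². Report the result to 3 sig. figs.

f ≈ 3.44 N

With I = (2/5)MR², the ratio k = I/(MR²) is 0.4.
Along the incline Mg sinθ − f = Ma, and torque about the center fR = Iα = kMR²(a/R) gives f = kMa.
Combining, a = g sinθ/(1+k) and f = kMa = kMg sinθ/(1+k).
f = 0.4 × 2.87 × 10 × sin24.8° / 1.4 ≈ 3.44 N.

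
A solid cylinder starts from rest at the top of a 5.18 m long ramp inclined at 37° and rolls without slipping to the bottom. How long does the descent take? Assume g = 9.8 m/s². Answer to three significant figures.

t ≈ 1.62 s

The moment of inertia is (1/2)MR², giving k ≡ I/(MR²) = 0.5.
Along the incline Mg sinθ − f = Ma, and torque about the center fR = Iα = kMR²(a/R) gives f = kMa.
Hence a = g sinθ/(1+k) = 9.8×sin37°/1.5 = 3.932 m/s².
Starting from rest, L = ½at², so t = √(2L/a) = √(2×5.18/3.932) ≈ 1.62 s.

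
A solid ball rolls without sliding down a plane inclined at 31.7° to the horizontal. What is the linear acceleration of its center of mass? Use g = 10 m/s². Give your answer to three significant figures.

a ≈ 3.75 m/s²

With I = (2/5)MR², the ratio k = I/(MR²) is 0.4.
Along the incline Mg sinθ − f = Ma, and torque about the center fR = Iα = kMR²(a/R) gives f = kMa.
Eliminating f: Mg sinθ = (1+k)Ma, so a = g sinθ/(1+k) = 10 × sin31.7° / 1.4 ≈ 3.75 m/s².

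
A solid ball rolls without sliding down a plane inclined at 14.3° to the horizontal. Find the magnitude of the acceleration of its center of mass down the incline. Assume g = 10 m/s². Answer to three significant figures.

Here I = (2/5)MR², so the shape factor k = I/(MR²) = 0.4.
Along the incline Mg sinθ − f = Ma, and torque about the center fR = Iα = kMR²(a/R) gives f = kMa.
Eliminating f: Mg sinθ = (1+k)Ma, so a = g sinθ/(1+k) = 10 × sin14.3° / 1.4 ≈ 1.76 m/s².

a ≈ 1.76 m/s²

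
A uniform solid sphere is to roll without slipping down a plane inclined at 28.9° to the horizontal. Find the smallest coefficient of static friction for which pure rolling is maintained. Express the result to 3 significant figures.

Here I = (2/5)MR², so the shape factor k = I/(MR²) = 0.4.
Translational: Mg sinθ − f = Ma. Rotational about the CM: fR = Iα = kMRa, so f = kMa.
These give a = g sinθ/(1+k) and the required friction f = kMg sinθ/(1+k).
The normal force is N = Mg cosθ, so μ_min = f/N = k tanθ/(1+k).
μ_min = 0.4 × tan28.9° / 1.4 ≈ 0.158.

μ_min ≈ 0.158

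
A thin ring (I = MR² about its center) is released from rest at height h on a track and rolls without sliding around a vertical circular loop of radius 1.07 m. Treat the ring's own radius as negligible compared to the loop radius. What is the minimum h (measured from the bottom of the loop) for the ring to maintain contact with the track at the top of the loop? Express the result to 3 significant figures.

h_min ≈ 3.21 m

With I = MR², the ratio k = I/(MR²) is 1.
At the top of the loop, the minimum-contact condition is Mg = Mv_top²/r, so v_top² = gr.
With ω = v/R, the kinetic energy at speed v is ½(1+k)Mv² = Mv².
Energy conservation from release (height h) to the top (height 2r): Mgh = Mg(2r) + M·gr.
Thus h_min = 2r + (1+k)r/2 = r(2 + 2/2) = 1.07 × 3 ≈ 3.21 m.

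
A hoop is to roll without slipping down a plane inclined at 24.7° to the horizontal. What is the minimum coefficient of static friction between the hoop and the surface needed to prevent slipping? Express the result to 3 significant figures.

μ_min ≈ 0.230

Here I = MR², so the shape factor k = I/(MR²) = 1.
Translational: Mg sinθ − f = Ma. Rotational about the CM: fR = Iα = kMRa, so f = kMa.
These give a = g sinθ/(1+k) and the required friction f = kMg sinθ/(1+k).
The normal force is N = Mg cosθ, so μ_min = f/N = k tanθ/(1+k).
μ_min = 1 × tan24.7° / 2 ≈ 0.230.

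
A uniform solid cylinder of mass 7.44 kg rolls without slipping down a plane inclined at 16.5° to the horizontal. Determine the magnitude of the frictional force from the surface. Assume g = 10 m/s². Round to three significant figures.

With I = (1/2)MR², the ratio k = I/(MR²) is 0.5.
Translational: Mg sinθ − f = Ma. Rotational about the CM: fR = Iα = kMRa, so f = kMa.
Combining, a = g sinθ/(1+k) and f = kMa = kMg sinθ/(1+k).
f = 0.5 × 7.44 × 10 × sin16.5° / 1.5 ≈ 7.04 N.

f ≈ 7.04 N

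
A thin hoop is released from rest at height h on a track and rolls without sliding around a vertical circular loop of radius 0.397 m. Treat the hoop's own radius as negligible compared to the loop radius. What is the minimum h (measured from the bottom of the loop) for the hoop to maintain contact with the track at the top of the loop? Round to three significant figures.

Here I = MR², so the shape factor k = I/(MR²) = 1.
At the top, contact is just lost when gravity alone supplies the centripetal force: Mg = Mv_top²/r, i.e. v_top² = gr.
With ω = v/R, the kinetic energy at speed v is ½(1+k)Mv² = Mv².
Energy conservation from release (height h) to the top (height 2r): Mgh = Mg(2r) + M·gr.
Thus h_min = 2r + (1+k)r/2 = r(2 + 2/2) = 0.397 × 3 ≈ 1.19 m.

h_min ≈ 1.19 m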